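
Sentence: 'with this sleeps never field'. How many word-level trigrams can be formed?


Word trigrams from [5] words:
  Trigram 1: (with this sleeps)
  Trigram 2: (this sleeps never)
  Trigram 3: (sleeps never field)
Total word trigrams: 5 - 2 = 3

3


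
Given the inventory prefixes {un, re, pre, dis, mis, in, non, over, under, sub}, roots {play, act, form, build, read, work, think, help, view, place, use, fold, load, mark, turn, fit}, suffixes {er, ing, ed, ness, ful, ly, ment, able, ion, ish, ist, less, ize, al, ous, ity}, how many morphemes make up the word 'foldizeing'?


Segmenting 'foldizeing' against the inventory:
  'fold' -> root (morpheme 1)
  'ize' -> suffix (morpheme 2)
  'ing' -> suffix (morpheme 3)
Total morphemes: 3

3


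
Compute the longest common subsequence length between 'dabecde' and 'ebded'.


DP table for LCS of 'dabecde' and 'ebded':
       e  b  d  e  d
    0  0  0  0  0  0
  d 0  0  0  1  1  1
  a 0  0  0  1  1  1
  b 0  0  1  1  1  1
  e 0  1  1  1  2  2
  c 0  1  1  1  2  2
  d 0  1  1  2  2  3
  e 0  1  1  2  3  3
LCS: 'ded'
LCS length = 3

3


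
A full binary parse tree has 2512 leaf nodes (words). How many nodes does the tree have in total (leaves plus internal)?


Leaf nodes (terminals): 2512
Internal nodes = n - 1 = 2512 - 1 = 2511
Total = leaves + internal = 2512 + 2511 = 5023

5023


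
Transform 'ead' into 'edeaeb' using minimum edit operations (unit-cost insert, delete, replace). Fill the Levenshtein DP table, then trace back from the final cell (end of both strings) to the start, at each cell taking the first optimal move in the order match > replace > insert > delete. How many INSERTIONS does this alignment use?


Edit distance = 4. Backtracking from cell (3, 6) with preference match > replace > insert > delete,
then listing the resulting alignment 'ead' -> 'edeaeb' left to right:
  Step 1: insert 'e' [insertion #1]
  Step 2: insert 'd' [insertion #2]
  Step 3: keep 'e'
  Step 4: keep 'a'
  Step 5: insert 'e' [insertion #3]
  Step 6: replace d->b
Total insertions: 3

3


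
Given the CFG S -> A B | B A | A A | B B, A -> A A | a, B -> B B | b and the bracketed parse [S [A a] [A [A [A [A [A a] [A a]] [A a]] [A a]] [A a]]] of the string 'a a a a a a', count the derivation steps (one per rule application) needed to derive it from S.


Every bracketed nonterminal node [X ...] in the tree is produced by exactly one rule application.
Reading the tree off as a leftmost derivation:
  Step 1: S  =>  A A   (applied S -> A A)
  Step 2: A A  =>  a A   (applied A -> a)
  Step 3: a A  =>  a A A   (applied A -> A A)
  Step 4: a A A  =>  a A A A   (applied A -> A A)
  Step 5: a A A A  =>  a A A A A   (applied A -> A A)
  Step 6: a A A A A  =>  a A A A A A   (applied A -> A A)
  Step 7: a A A A A A  =>  a a A A A A   (applied A -> a)
  Step 8: a a A A A A  =>  a a a A A A   (applied A -> a)
  Step 9: a a a A A A  =>  a a a a A A   (applied A -> a)
  Step 10: a a a a A A  =>  a a a a a A   (applied A -> a)
  Step 11: a a a a a A  =>  a a a a a a   (applied A -> a)
Final yield: a a a a a a
Total rewrite steps: 11

11


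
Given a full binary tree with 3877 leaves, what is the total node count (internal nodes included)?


Leaf nodes (terminals): 3877
Internal nodes = n - 1 = 3877 - 1 = 3876
Total = leaves + internal = 3877 + 3876 = 7753

7753


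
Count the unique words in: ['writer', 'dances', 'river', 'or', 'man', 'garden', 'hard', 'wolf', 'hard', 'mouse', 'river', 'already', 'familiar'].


Listing all tokens and tracking unique types:
  Token 1: 'writer' -> NEW (unique so far: 1)
  Token 2: 'dances' -> NEW (unique so far: 2)
  Token 3: 'river' -> NEW (unique so far: 3)
  Token 4: 'or' -> NEW (unique so far: 4)
  Token 5: 'man' -> NEW (unique so far: 5)
  Token 6: 'garden' -> NEW (unique so far: 6)
  Token 7: 'hard' -> NEW (unique so far: 7)
  Token 8: 'wolf' -> NEW (unique so far: 8)
  Token 9: 'hard' -> duplicate (unique so far: 8)
  Token 10: 'mouse' -> NEW (unique so far: 9)
  Token 11: 'river' -> duplicate (unique so far: 9)
  Token 12: 'already' -> NEW (unique so far: 10)
  Token 13: 'familiar' -> NEW (unique so far: 11)
Unique types: ('already', 'dances', 'familiar', 'garden', 'hard', 'man', 'mouse', 'or', 'river', 'wolf', 'writer')
Vocabulary size: 11

11


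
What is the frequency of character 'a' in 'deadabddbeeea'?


Scanning 'deadabddbeeea' for 'a':
  Position 2: 'a' -> MATCH (count: 1)
  Position 4: 'a' -> MATCH (count: 2)
  Position 12: 'a' -> MATCH (count: 3)
Total occurrences of 'a': 3

3


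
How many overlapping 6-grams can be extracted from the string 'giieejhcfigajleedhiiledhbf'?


String 'giieejhcfigajleedhiiledhbf' has length L = 26.
Number of overlapping n-grams = L - n + 1
Substituting: 26 - 6 + 1 = 21

21


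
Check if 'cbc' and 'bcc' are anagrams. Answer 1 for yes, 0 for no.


Sort characters of 'cbc': 'bcc'
Sort characters of 'bcc': 'bcc'
Sorted forms match -> they ARE anagrams
Result: 1

1


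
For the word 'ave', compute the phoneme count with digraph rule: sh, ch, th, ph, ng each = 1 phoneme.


Parsing 'ave' greedily, digraphs first:
  'a' -> vowel phoneme (phonemes so far: 1)
  'v' -> consonant phoneme (phonemes so far: 2)
  'e' -> vowel phoneme (phonemes so far: 3)
Total phonemes: 3

3


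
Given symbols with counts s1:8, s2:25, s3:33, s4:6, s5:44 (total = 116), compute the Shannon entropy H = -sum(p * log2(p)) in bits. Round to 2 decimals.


Computing entropy H = -sum(p_i * log2(p_i)):
  s1: p = 8/116 = 0.0690, -p*log2(p) = 0.2661
  s2: p = 25/116 = 0.2155, -p*log2(p) = 0.4772
  s3: p = 33/116 = 0.2845, -p*log2(p) = 0.5159
  s4: p = 6/116 = 0.0517, -p*log2(p) = 0.2210
  s5: p = 44/116 = 0.3793, -p*log2(p) = 0.5305
H = sum of terms = 2.0107
Rounded to 2 decimals: 2.01

2.01


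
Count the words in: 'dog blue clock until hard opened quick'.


Counting words by splitting on spaces:
  Word 1: 'dog'
  Word 2: 'blue'
  Word 3: 'clock'
  Word 4: 'until'
  Word 5: 'hard'
  Word 6: 'opened'
  Word 7: 'quick'
Total words: 7

7


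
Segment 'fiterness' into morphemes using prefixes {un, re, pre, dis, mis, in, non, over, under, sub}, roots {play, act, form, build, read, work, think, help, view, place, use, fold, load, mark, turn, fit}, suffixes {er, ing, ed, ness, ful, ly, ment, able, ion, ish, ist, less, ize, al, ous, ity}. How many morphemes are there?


Segmenting 'fiterness' against the inventory:
  'fit' -> root (morpheme 1)
  'er' -> suffix (morpheme 2)
  'ness' -> suffix (morpheme 3)
Total morphemes: 3

3


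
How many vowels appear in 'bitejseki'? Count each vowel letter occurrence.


Scanning each character of 'bitejseki':
  Position 1: 'b' -> consonant (running count: 0)
  Position 2: 'i' -> vowel (running count: 1)
  Position 3: 't' -> consonant (running count: 1)
  Position 4: 'e' -> vowel (running count: 2)
  Position 5: 'j' -> consonant (running count: 2)
  Position 6: 's' -> consonant (running count: 2)
  Position 7: 'e' -> vowel (running count: 3)
  Position 8: 'k' -> consonant (running count: 3)
  Position 9: 'i' -> vowel (running count: 4)
Total vowels: 4

4


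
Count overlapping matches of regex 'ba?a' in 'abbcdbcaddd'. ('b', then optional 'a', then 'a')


Pattern: ba?a means 'b', then optional 'a', then 'a'.
Scanning 'abbcdbcaddd' position-by-position:
  Pos 0: window 'abb' -> no
  Pos 1: window 'bbc' -> no
  Pos 2: window 'bcd' -> no
  Pos 3: window 'cdb' -> no
  Pos 4: window 'dbc' -> no
  Pos 5: window 'bca' -> no
  Pos 6: window 'cad' -> no
  Pos 7: window 'add' -> no
  Pos 8: window 'ddd' -> no
  Pos 9: window 'dd' -> no
  Pos 10: window 'd' -> no
Total matches: 0

0


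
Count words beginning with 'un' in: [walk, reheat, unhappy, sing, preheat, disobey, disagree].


Checking each word for prefix 'un':
  'walk' -> no (count: 0)
  'reheat' -> no (count: 0)
  'unhappy' -> YES, starts with 'un' (count: 1)
  'sing' -> no (count: 1)
  'preheat' -> no (count: 1)
  'disobey' -> no (count: 1)
  'disagree' -> no (count: 1)
Total with prefix 'un': 1

1


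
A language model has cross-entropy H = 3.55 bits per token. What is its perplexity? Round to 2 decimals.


Perplexity formula: PP = 2^H
H = 3.55
PP = 2^3.55
Decompose: 2^3.55 = 2^3 * 2^0.55
2^3 = 8, 2^0.55 ~ 1.4640857
PP ~ 8 * 1.4640857 = 11.7126856
Rounded to 2 decimals: 11.71

11.71


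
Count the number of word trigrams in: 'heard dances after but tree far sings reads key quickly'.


Word trigrams from [10] words:
  Trigram 1: (heard dances after)
  Trigram 2: (dances after but)
  Trigram 3: (after but tree)
  Trigram 4: (but tree far)
  Trigram 5: (tree far sings)
  Trigram 6: (far sings reads)
  Trigram 7: (sings reads key)
  Trigram 8: (reads key quickly)
Total word trigrams: 10 - 2 = 8

8


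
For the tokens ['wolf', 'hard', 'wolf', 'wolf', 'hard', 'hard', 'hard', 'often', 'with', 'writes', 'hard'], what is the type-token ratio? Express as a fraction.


Tokens: 11
Unique types: ('hard', 'often', 'with', 'wolf', 'writes') = 5
TTR = 5/11
Already in lowest terms.

5/11


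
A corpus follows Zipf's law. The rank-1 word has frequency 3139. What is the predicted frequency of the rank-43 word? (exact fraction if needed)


Zipf's law: freq(rank) = f1 / rank
f1 = 3139, rank = 43
freq = 3139 / 43
= 73

73


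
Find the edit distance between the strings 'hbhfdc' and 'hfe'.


Building DP table for s1='hbhfdc' (len 6) and s2='hfe' (len 3):
       h  f  e
    0  1  2  3
  h 1  0  1  2
  b 2  1  1  2
  h 3  2  2  2
  f 4  3  2  3
  d 5  4  3  3
  c 6  5  4  4
Edit distance = dp[6][3] = 4

4


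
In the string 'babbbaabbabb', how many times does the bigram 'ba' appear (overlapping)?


Scanning 'babbbaabbabb' for bigram 'ba':
  Position 0: 'ba' -> MATCH
  Position 1: 'ab' -> no
  Position 2: 'bb' -> no
  Position 3: 'bb' -> no
  Position 4: 'ba' -> MATCH
  Position 5: 'aa' -> no
  Position 6: 'ab' -> no
  Position 7: 'bb' -> no
  Position 8: 'ba' -> MATCH
  Position 9: 'ab' -> no
  Position 10: 'bb' -> no
Total matches: 3

3


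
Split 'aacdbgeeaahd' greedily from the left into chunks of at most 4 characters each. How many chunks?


'aacdbgeeaahd' has 12 characters.
Chunking with max size 4:
  Chunk 1: 'aacd' (positions 0-3)
  Chunk 2: 'bgee' (positions 4-7)
  Chunk 3: 'aahd' (positions 8-11)
Total chunks: ceil(12 / 4) = 3

3


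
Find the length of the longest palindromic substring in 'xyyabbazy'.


Scanning 'xyyabbazy' for palindromic substrings.
Substring at positions 3-6: 'abba'.
Check: reverse('abba') = 'abba' -> palindrome confirmed.
Neighbouring characters ('y' / 'z') break symmetry, so it cannot extend further.
No longer palindromic substring exists; longest length = 4

4


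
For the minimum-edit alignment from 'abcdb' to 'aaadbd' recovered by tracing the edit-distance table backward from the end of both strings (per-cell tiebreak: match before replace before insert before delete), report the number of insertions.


Edit distance = 3. Backtracking from cell (5, 6) with preference match > replace > insert > delete,
then listing the resulting alignment 'abcdb' -> 'aaadbd' left to right:
  Step 1: keep 'a'
  Step 2: replace b->a
  Step 3: replace c->a
  Step 4: keep 'd'
  Step 5: keep 'b'
  Step 6: insert 'd' [insertion #1]
Total insertions: 1

1


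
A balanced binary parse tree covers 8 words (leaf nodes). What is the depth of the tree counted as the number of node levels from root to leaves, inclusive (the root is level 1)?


In a balanced binary tree with n leaves the deepest leaf is ceil(log2(n)) edges below the root,
so counting node levels inclusive of root and leaves gives ceil(log2(n)) + 1 levels.
log2(8) = 3.0000
ceil(3.0000) = 3
levels = 3 + 1 = 4

4


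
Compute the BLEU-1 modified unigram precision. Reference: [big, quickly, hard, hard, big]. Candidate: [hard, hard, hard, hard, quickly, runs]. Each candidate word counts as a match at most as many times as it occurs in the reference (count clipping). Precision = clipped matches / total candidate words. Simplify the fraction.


Reference word counts: {'big': 2, 'hard': 2, 'quickly': 1}
Checking each candidate word (with clipping):
  'hard' -> in reference (ref count 2, used 1/2) -> match (matches: 1)
  'hard' -> in reference (ref count 2, used 2/2) -> match (matches: 2)
  'hard' -> ref count 2 already used up (2/2) -> clipped, no match (matches: 2)
  'hard' -> ref count 2 already used up (2/2) -> clipped, no match (matches: 2)
  'quickly' -> in reference (ref count 1, used 1/1) -> match (matches: 3)
  'runs' -> not in reference -> no match (matches: 3)
Clipped matches: 3, Candidate length: 6
Precision = 3/6 = 1/2

1/2


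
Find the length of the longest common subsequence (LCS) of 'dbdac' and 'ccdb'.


DP table for LCS of 'dbdac' and 'ccdb':
       c  c  d  b
    0  0  0  0  0
  d 0  0  0  1  1
  b 0  0  0  1  2
  d 0  0  0  1  2
  a 0  0  0  1  2
  c 0  1  1  1  2
LCS: 'db'
LCS length = 2

2


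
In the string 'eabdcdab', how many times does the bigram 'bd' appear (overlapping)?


Scanning 'eabdcdab' for bigram 'bd':
  Position 0: 'ea' -> no
  Position 1: 'ab' -> no
  Position 2: 'bd' -> MATCH
  Position 3: 'dc' -> no
  Position 4: 'cd' -> no
  Position 5: 'da' -> no
  Position 6: 'ab' -> no
Total matches: 1

1


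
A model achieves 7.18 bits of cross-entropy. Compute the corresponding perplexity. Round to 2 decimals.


Perplexity formula: PP = 2^H
H = 7.18
PP = 2^7.18
Decompose: 2^7.18 = 2^7 * 2^0.18
2^7 = 128, 2^0.18 ~ 1.1328839
PP ~ 128 * 1.1328839 = 145.0091392
Rounded to 2 decimals: 145.01

145.01


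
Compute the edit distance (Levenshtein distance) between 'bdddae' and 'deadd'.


Building DP table for s1='bdddae' (len 6) and s2='deadd' (len 5):
       d  e  a  d  d
    0  1  2  3  4  5
  b 1  1  2  3  4  5
  d 2  1  2  3  3  4
  d 3  2  2  3  3  3
  d 4  3  3  3  3  3
  a 5  4  4  3  4  4
  e 6  5  4  4  4  5
Edit distance = dp[6][5] = 5

5


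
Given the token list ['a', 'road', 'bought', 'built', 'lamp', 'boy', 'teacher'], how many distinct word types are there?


Listing all tokens and tracking unique types:
  Token 1: 'a' -> NEW (unique so far: 1)
  Token 2: 'road' -> NEW (unique so far: 2)
  Token 3: 'bought' -> NEW (unique so far: 3)
  Token 4: 'built' -> NEW (unique so far: 4)
  Token 5: 'lamp' -> NEW (unique so far: 5)
  Token 6: 'boy' -> NEW (unique so far: 6)
  Token 7: 'teacher' -> NEW (unique so far: 7)
Unique types: ('a', 'bought', 'boy', 'built', 'lamp', 'road', 'teacher')
Vocabulary size: 7

7


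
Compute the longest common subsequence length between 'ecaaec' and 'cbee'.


DP table for LCS of 'ecaaec' and 'cbee':
       c  b  e  e
    0  0  0  0  0
  e 0  0  0  1  1
  c 0  1  1  1  1
  a 0  1  1  1  1
  a 0  1  1  1  1
  e 0  1  1  2  2
  c 0  1  1  2  2
LCS: 'ee'
LCS length = 2

2


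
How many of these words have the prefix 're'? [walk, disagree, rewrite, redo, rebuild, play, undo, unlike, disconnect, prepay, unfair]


Checking each word for prefix 're':
  'walk' -> no (count: 0)
  'disagree' -> no (count: 0)
  'rewrite' -> YES, starts with 're' (count: 1)
  'redo' -> YES, starts with 're' (count: 2)
  'rebuild' -> YES, starts with 're' (count: 3)
  'play' -> no (count: 3)
  'undo' -> no (count: 3)
  'unlike' -> no (count: 3)
  'disconnect' -> no (count: 3)
  'prepay' -> no (count: 3)
  'unfair' -> no (count: 3)
Total with prefix 're': 3

3


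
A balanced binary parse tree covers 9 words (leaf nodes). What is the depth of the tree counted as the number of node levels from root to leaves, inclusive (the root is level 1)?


In a balanced binary tree with n leaves the deepest leaf is ceil(log2(n)) edges below the root,
so counting node levels inclusive of root and leaves gives ceil(log2(n)) + 1 levels.
log2(9) = 3.1699
ceil(3.1699) = 4
levels = 4 + 1 = 5

5


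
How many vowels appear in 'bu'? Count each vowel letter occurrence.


Scanning each character of 'bu':
  Position 1: 'b' -> consonant (running count: 0)
  Position 2: 'u' -> vowel (running count: 1)
Total vowels: 1

1


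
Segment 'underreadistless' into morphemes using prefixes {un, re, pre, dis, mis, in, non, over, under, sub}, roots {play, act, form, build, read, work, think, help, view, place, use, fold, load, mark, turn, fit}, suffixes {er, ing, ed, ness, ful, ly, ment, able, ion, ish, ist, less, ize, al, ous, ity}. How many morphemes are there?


Segmenting 'underreadistless' against the inventory:
  'under' -> prefix (morpheme 1)
  'read' -> root (morpheme 2)
  'ist' -> suffix (morpheme 3)
  'less' -> suffix (morpheme 4)
Total morphemes: 4

4


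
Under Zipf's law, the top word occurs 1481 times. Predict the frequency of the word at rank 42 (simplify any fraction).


Zipf's law: freq(rank) = f1 / rank
f1 = 1481, rank = 42
freq = 1481 / 42
GCD(1481, 42) = 1
Simplified: 1481/42

1481/42


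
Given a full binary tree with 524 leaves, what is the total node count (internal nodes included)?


Leaf nodes (terminals): 524
Internal nodes = n - 1 = 524 - 1 = 523
Total = leaves + internal = 524 + 523 = 1047

1047


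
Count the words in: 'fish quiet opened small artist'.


Counting words by splitting on spaces:
  Word 1: 'fish'
  Word 2: 'quiet'
  Word 3: 'opened'
  Word 4: 'small'
  Word 5: 'artist'
Total words: 5

5


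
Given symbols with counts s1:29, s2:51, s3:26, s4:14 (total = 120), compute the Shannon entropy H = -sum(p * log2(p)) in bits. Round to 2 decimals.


Computing entropy H = -sum(p_i * log2(p_i)):
  s1: p = 29/120 = 0.2417, -p*log2(p) = 0.4952
  s2: p = 51/120 = 0.4250, -p*log2(p) = 0.5246
  s3: p = 26/120 = 0.2167, -p*log2(p) = 0.4781
  s4: p = 14/120 = 0.1167, -p*log2(p) = 0.3616
H = sum of terms = 1.8595
Rounded to 2 decimals: 1.86

1.86


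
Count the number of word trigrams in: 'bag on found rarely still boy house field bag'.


Word trigrams from [9] words:
  Trigram 1: (bag on found)
  Trigram 2: (on found rarely)
  Trigram 3: (found rarely still)
  Trigram 4: (rarely still boy)
  Trigram 5: (still boy house)
  Trigram 6: (boy house field)
  Trigram 7: (house field bag)
Total word trigrams: 9 - 2 = 7

7


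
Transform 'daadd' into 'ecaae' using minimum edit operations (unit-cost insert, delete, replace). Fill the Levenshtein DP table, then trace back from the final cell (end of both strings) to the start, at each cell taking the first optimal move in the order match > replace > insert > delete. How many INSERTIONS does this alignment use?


Edit distance = 4. Backtracking from cell (5, 5) with preference match > replace > insert > delete,
then listing the resulting alignment 'daadd' -> 'ecaae' left to right:
  Step 1: replace d->e
  Step 2: replace a->c
  Step 3: keep 'a'
  Step 4: replace d->a
  Step 5: replace d->e
Total insertions: 0

0


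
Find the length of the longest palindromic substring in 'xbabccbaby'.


Scanning 'xbabccbaby' for palindromic substrings.
Substring at positions 1-8: 'babccbab'.
Check: reverse('babccbab') = 'babccbab' -> palindrome confirmed.
Neighbouring characters ('x' / 'y') break symmetry, so it cannot extend further.
No longer palindromic substring exists; longest length = 8

8


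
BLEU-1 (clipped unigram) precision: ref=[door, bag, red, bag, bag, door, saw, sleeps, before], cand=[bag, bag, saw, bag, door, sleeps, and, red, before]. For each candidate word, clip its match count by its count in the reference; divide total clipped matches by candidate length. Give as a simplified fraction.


Reference word counts: {'bag': 3, 'before': 1, 'door': 2, 'red': 1, 'saw': 1, 'sleeps': 1}
Checking each candidate word (with clipping):
  'bag' -> in reference (ref count 3, used 1/3) -> match (matches: 1)
  'bag' -> in reference (ref count 3, used 2/3) -> match (matches: 2)
  'saw' -> in reference (ref count 1, used 1/1) -> match (matches: 3)
  'bag' -> in reference (ref count 3, used 3/3) -> match (matches: 4)
  'door' -> in reference (ref count 2, used 1/2) -> match (matches: 5)
  'sleeps' -> in reference (ref count 1, used 1/1) -> match (matches: 6)
  'and' -> not in reference -> no match (matches: 6)
  'red' -> in reference (ref count 1, used 1/1) -> match (matches: 7)
  'before' -> in reference (ref count 1, used 1/1) -> match (matches: 8)
Clipped matches: 8, Candidate length: 9
Precision = 8/9

8/9


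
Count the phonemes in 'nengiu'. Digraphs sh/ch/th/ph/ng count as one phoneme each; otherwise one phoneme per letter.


Parsing 'nengiu' greedily, digraphs first:
  'n' -> consonant phoneme (phonemes so far: 1)
  'e' -> vowel phoneme (phonemes so far: 2)
  'ng' -> digraph (1 consonant phoneme) (phonemes so far: 3)
  'i' -> vowel phoneme (phonemes so far: 4)
  'u' -> vowel phoneme (phonemes so far: 5)
Total phonemes: 5

5


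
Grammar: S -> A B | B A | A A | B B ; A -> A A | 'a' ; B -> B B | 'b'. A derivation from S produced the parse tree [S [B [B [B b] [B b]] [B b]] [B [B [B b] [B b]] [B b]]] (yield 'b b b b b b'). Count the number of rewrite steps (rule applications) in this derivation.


Every bracketed nonterminal node [X ...] in the tree is produced by exactly one rule application.
Reading the tree off as a leftmost derivation:
  Step 1: S  =>  B B   (applied S -> B B)
  Step 2: B B  =>  B B B   (applied B -> B B)
  Step 3: B B B  =>  B B B B   (applied B -> B B)
  Step 4: B B B B  =>  b B B B   (applied B -> b)
  Step 5: b B B B  =>  b b B B   (applied B -> b)
  Step 6: b b B B  =>  b b b B   (applied B -> b)
  Step 7: b b b B  =>  b b b B B   (applied B -> B B)
  Step 8: b b b B B  =>  b b b B B B   (applied B -> B B)
  Step 9: b b b B B B  =>  b b b b B B   (applied B -> b)
  Step 10: b b b b B B  =>  b b b b b B   (applied B -> b)
  Step 11: b b b b b B  =>  b b b b b b   (applied B -> b)
Final yield: b b b b b b
Total rewrite steps: 11

11


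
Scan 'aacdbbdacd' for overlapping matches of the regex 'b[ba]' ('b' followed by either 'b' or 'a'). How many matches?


Pattern: b[ba] means 'b' followed by either 'b' or 'a'.
Scanning 'aacdbbdacd' position-by-position:
  Pos 0: window 'aa' -> no
  Pos 1: window 'ac' -> no
  Pos 2: window 'cd' -> no
  Pos 3: window 'db' -> no
  Pos 4: window 'bb' -> MATCH
  Pos 5: window 'bd' -> no
  Pos 6: window 'da' -> no
  Pos 7: window 'ac' -> no
  Pos 8: window 'cd' -> no
  Pos 9: window 'd' -> no
Total matches: 1

1


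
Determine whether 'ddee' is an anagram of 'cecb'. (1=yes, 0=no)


Sort characters of 'ddee': 'ddee'
Sort characters of 'cecb': 'bcce'
Sorted forms differ -> they are NOT anagrams
Result: 0

0


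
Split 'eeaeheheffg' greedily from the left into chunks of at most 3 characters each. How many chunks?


'eeaeheheffg' has 11 characters.
Chunking with max size 3:
  Chunk 1: 'eea' (positions 0-2)
  Chunk 2: 'ehe' (positions 3-5)
  Chunk 3: 'hef' (positions 6-8)
  Chunk 4: 'fg' (positions 9-10)
Total chunks: ceil(11 / 3) = 4

4


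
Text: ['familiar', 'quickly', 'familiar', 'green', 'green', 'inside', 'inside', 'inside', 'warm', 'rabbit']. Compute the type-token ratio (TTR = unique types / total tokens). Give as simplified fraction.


Tokens: 10
Unique types: ('familiar', 'green', 'inside', 'quickly', 'rabbit', 'warm') = 6
TTR = 6/10
Simplify: divide both by 2 -> 3/5
TTR = 3/5

3/5


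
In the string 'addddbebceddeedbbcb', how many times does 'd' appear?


Scanning 'addddbebceddeedbbcb' for 'd':
  Position 1: 'd' -> MATCH (count: 1)
  Position 2: 'd' -> MATCH (count: 2)
  Position 3: 'd' -> MATCH (count: 3)
  Position 4: 'd' -> MATCH (count: 4)
  Position 10: 'd' -> MATCH (count: 5)
  Position 11: 'd' -> MATCH (count: 6)
  Position 14: 'd' -> MATCH (count: 7)
Total occurrences of 'd': 7

7


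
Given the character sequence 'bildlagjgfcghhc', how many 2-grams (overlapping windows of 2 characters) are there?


String 'bildlagjgfcghhc' has length L = 15.
Number of overlapping n-grams = L - n + 1
Substituting: 15 - 2 + 1 = 14

14


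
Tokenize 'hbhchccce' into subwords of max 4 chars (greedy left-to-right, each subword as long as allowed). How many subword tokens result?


'hbhchccce' has 9 characters.
Chunking with max size 4:
  Chunk 1: 'hbhc' (positions 0-3)
  Chunk 2: 'hccc' (positions 4-7)
  Chunk 3: 'e' (positions 8-8)
Total chunks: ceil(9 / 4) = 3

3


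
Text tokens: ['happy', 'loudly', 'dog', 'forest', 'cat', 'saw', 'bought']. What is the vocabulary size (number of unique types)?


Listing all tokens and tracking unique types:
  Token 1: 'happy' -> NEW (unique so far: 1)
  Token 2: 'loudly' -> NEW (unique so far: 2)
  Token 3: 'dog' -> NEW (unique so far: 3)
  Token 4: 'forest' -> NEW (unique so far: 4)
  Token 5: 'cat' -> NEW (unique so far: 5)
  Token 6: 'saw' -> NEW (unique so far: 6)
  Token 7: 'bought' -> NEW (unique so far: 7)
Unique types: ('bought', 'cat', 'dog', 'forest', 'happy', 'loudly', 'saw')
Vocabulary size: 7

7


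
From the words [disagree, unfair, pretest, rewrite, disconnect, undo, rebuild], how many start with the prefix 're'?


Checking each word for prefix 're':
  'disagree' -> no (count: 0)
  'unfair' -> no (count: 0)
  'pretest' -> no (count: 0)
  'rewrite' -> YES, starts with 're' (count: 1)
  'disconnect' -> no (count: 1)
  'undo' -> no (count: 1)
  'rebuild' -> YES, starts with 're' (count: 2)
Total with prefix 're': 2

2


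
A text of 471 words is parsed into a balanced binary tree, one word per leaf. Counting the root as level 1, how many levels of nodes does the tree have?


In a balanced binary tree with n leaves the deepest leaf is ceil(log2(n)) edges below the root,
so counting node levels inclusive of root and leaves gives ceil(log2(n)) + 1 levels.
log2(471) = 8.8796
ceil(8.8796) = 9
levels = 9 + 1 = 10

10


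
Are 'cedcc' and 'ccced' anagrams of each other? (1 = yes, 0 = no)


Sort characters of 'cedcc': 'cccde'
Sort characters of 'ccced': 'cccde'
Sorted forms match -> they ARE anagrams
Result: 1

1


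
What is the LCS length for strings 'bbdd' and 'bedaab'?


DP table for LCS of 'bbdd' and 'bedaab':
       b  e  d  a  a  b
    0  0  0  0  0  0  0
  b 0  1  1  1  1  1  1
  b 0  1  1  1  1  1  2
  d 0  1  1  2  2  2  2
  d 0  1  1  2  2  2  2
LCS: 'bb'
LCS length = 2

2


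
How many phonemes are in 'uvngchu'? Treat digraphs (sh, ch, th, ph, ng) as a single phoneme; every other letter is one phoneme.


Parsing 'uvngchu' greedily, digraphs first:
  'u' -> vowel phoneme (phonemes so far: 1)
  'v' -> consonant phoneme (phonemes so far: 2)
  'ng' -> digraph (1 consonant phoneme) (phonemes so far: 3)
  'ch' -> digraph (1 consonant phoneme) (phonemes so far: 4)
  'u' -> vowel phoneme (phonemes so far: 5)
Total phonemes: 5

5


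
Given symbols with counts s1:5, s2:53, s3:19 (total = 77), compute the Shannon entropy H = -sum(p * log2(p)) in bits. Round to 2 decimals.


Computing entropy H = -sum(p_i * log2(p_i)):
  s1: p = 5/77 = 0.0649, -p*log2(p) = 0.2562
  s2: p = 53/77 = 0.6883, -p*log2(p) = 0.3709
  s3: p = 19/77 = 0.2468, -p*log2(p) = 0.4982
H = sum of terms = 1.1253
Rounded to 2 decimals: 1.13

1.13


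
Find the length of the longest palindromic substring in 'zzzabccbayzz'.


Scanning 'zzzabccbayzz' for palindromic substrings.
Substring at positions 3-8: 'abccba'.
Check: reverse('abccba') = 'abccba' -> palindrome confirmed.
Neighbouring characters ('z' / 'y') break symmetry, so it cannot extend further.
No longer palindromic substring exists; longest length = 6

6


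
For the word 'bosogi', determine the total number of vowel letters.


Scanning each character of 'bosogi':
  Position 1: 'b' -> consonant (running count: 0)
  Position 2: 'o' -> vowel (running count: 1)
  Position 3: 's' -> consonant (running count: 1)
  Position 4: 'o' -> vowel (running count: 2)
  Position 5: 'g' -> consonant (running count: 2)
  Position 6: 'i' -> vowel (running count: 3)
Total vowels: 3

3


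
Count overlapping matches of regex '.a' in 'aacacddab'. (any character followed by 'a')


Pattern: .a means any character followed by 'a'.
Scanning 'aacacddab' position-by-position:
  Pos 0: window 'aa' -> MATCH
  Pos 1: window 'ac' -> no
  Pos 2: window 'ca' -> MATCH
  Pos 3: window 'ac' -> no
  Pos 4: window 'cd' -> no
  Pos 5: window 'dd' -> no
  Pos 6: window 'da' -> MATCH
  Pos 7: window 'ab' -> no
  Pos 8: window 'b' -> no
Total matches: 3

3


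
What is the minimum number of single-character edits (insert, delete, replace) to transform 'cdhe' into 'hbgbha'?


Building DP table for s1='cdhe' (len 4) and s2='hbgbha' (len 6):
       h  b  g  b  h  a
    0  1  2  3  4  5  6
  c 1  1  2  3  4  5  6
  d 2  2  2  3  4  5  6
  h 3  2  3  3  4  4  5
  e 4  3  3  4  4  5  5
Edit distance = dp[4][6] = 5

5


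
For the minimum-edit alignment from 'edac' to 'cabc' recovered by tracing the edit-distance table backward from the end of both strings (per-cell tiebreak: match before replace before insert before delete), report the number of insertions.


Edit distance = 3. Backtracking from cell (4, 4) with preference match > replace > insert > delete,
then listing the resulting alignment 'edac' -> 'cabc' left to right:
  Step 1: replace e->c
  Step 2: replace d->a
  Step 3: replace a->b
  Step 4: keep 'c'
Total insertions: 0

0


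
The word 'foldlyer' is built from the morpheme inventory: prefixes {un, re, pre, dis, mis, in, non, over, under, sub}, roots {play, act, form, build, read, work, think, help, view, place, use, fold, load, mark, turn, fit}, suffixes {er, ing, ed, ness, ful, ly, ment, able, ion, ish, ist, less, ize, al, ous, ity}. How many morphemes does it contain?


Segmenting 'foldlyer' against the inventory:
  'fold' -> root (morpheme 1)
  'ly' -> suffix (morpheme 2)
  'er' -> suffix (morpheme 3)
Total morphemes: 3

3


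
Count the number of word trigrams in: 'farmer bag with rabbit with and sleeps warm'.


Word trigrams from [8] words:
  Trigram 1: (farmer bag with)
  Trigram 2: (bag with rabbit)
  Trigram 3: (with rabbit with)
  Trigram 4: (rabbit with and)
  Trigram 5: (with and sleeps)
  Trigram 6: (and sleeps warm)
Total word trigrams: 8 - 2 = 6

6


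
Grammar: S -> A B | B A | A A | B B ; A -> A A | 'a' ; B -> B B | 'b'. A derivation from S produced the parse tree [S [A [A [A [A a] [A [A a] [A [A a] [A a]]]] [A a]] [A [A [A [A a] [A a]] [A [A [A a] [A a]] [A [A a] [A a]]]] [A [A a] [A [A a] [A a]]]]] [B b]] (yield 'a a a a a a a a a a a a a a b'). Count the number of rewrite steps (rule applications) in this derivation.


Every bracketed nonterminal node [X ...] in the tree is produced by exactly one rule application.
Reading the tree off as a leftmost derivation:
  Step 1: S  =>  A B   (applied S -> A B)
  Step 2: A B  =>  A A B   (applied A -> A A)
  Step 3: A A B  =>  A A A B   (applied A -> A A)
  Step 4: A A A B  =>  A A A A B   (applied A -> A A)
  Step 5: A A A A B  =>  a A A A B   (applied A -> a)
  Step 6: a A A A B  =>  a A A A A B   (applied A -> A A)
  Step 7: a A A A A B  =>  a a A A A B   (applied A -> a)
  Step 8: a a A A A B  =>  a a A A A A B   (applied A -> A A)
  Step 9: a a A A A A B  =>  a a a A A A B   (applied A -> a)
  Step 10: a a a A A A B  =>  a a a a A A B   (applied A -> a)
  Step 11: a a a a A A B  =>  a a a a a A B   (applied A -> a)
  Step 12: a a a a a A B  =>  a a a a a A A B   (applied A -> A A)
  Step 13: a a a a a A A B  =>  a a a a a A A A B   (applied A -> A A)
  Step 14: a a a a a A A A B  =>  a a a a a A A A A B   (applied A -> A A)
  Step 15: a a a a a A A A A B  =>  a a a a a a A A A B   (applied A -> a)
  Step 16: a a a a a a A A A B  =>  a a a a a a a A A B   (applied A -> a)
  Step 17: a a a a a a a A A B  =>  a a a a a a a A A A B   (applied A -> A A)
  Step 18: a a a a a a a A A A B  =>  a a a a a a a A A A A B   (applied A -> A A)
  Step 19: a a a a a a a A A A A B  =>  a a a a a a a a A A A B   (applied A -> a)
  Step 20: a a a a a a a a A A A B  =>  a a a a a a a a a A A B   (applied A -> a)
  Step 21: a a a a a a a a a A A B  =>  a a a a a a a a a A A A B   (applied A -> A A)
  Step 22: a a a a a a a a a A A A B  =>  a a a a a a a a a a A A B   (applied A -> a)
  Step 23: a a a a a a a a a a A A B  =>  a a a a a a a a a a a A B   (applied A -> a)
  Step 24: a a a a a a a a a a a A B  =>  a a a a a a a a a a a A A B   (applied A -> A A)
  Step 25: a a a a a a a a a a a A A B  =>  a a a a a a a a a a a a A B   (applied A -> a)
  Step 26: a a a a a a a a a a a a A B  =>  a a a a a a a a a a a a A A B   (applied A -> A A)
  Step 27: a a a a a a a a a a a a A A B  =>  a a a a a a a a a a a a a A B   (applied A -> a)
  Step 28: a a a a a a a a a a a a a A B  =>  a a a a a a a a a a a a a a B   (applied A -> a)
  Step 29: a a a a a a a a a a a a a a B  =>  a a a a a a a a a a a a a a b   (applied B -> b)
Final yield: a a a a a a a a a a a a a a b
Total rewrite steps: 29

29


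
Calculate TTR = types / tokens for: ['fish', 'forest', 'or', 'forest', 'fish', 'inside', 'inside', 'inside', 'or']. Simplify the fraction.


Tokens: 9
Unique types: ('fish', 'forest', 'inside', 'or') = 4
TTR = 4/9
Already in lowest terms.

4/9


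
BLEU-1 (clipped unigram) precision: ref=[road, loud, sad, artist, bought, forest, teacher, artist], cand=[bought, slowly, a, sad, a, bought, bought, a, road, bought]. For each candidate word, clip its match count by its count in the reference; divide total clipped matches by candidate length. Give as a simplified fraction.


Reference word counts: {'artist': 2, 'bought': 1, 'forest': 1, 'loud': 1, 'road': 1, 'sad': 1, 'teacher': 1}
Checking each candidate word (with clipping):
  'bought' -> in reference (ref count 1, used 1/1) -> match (matches: 1)
  'slowly' -> not in reference -> no match (matches: 1)
  'a' -> not in reference -> no match (matches: 1)
  'sad' -> in reference (ref count 1, used 1/1) -> match (matches: 2)
  'a' -> not in reference -> no match (matches: 2)
  'bought' -> ref count 1 already used up (1/1) -> clipped, no match (matches: 2)
  'bought' -> ref count 1 already used up (1/1) -> clipped, no match (matches: 2)
  'a' -> not in reference -> no match (matches: 2)
  'road' -> in reference (ref count 1, used 1/1) -> match (matches: 3)
  'bought' -> ref count 1 already used up (1/1) -> clipped, no match (matches: 3)
Clipped matches: 3, Candidate length: 10
Precision = 3/10

3/10


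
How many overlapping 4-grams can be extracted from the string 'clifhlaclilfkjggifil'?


String 'clifhlaclilfkjggifil' has length L = 20.
Number of overlapping n-grams = L - n + 1
Substituting: 20 - 4 + 1 = 17

17


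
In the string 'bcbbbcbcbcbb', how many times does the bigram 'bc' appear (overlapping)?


Scanning 'bcbbbcbcbcbb' for bigram 'bc':
  Position 0: 'bc' -> MATCH
  Position 1: 'cb' -> no
  Position 2: 'bb' -> no
  Position 3: 'bb' -> no
  Position 4: 'bc' -> MATCH
  Position 5: 'cb' -> no
  Position 6: 'bc' -> MATCH
  Position 7: 'cb' -> no
  Position 8: 'bc' -> MATCH
  Position 9: 'cb' -> no
  Position 10: 'bb' -> no
Total matches: 4

4


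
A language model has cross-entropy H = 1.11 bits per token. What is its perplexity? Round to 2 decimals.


Perplexity formula: PP = 2^H
H = 1.11
PP = 2^1.11
Decompose: 2^1.11 = 2^1 * 2^0.11
2^1 = 2, 2^0.11 ~ 1.0792282
PP ~ 2 * 1.0792282 = 2.1584564
Rounded to 2 decimals: 2.16

2.16


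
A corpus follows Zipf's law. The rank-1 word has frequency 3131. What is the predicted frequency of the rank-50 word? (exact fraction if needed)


Zipf's law: freq(rank) = f1 / rank
f1 = 3131, rank = 50
freq = 3131 / 50
GCD(3131, 50) = 1
Simplified: 3131/50

3131/50


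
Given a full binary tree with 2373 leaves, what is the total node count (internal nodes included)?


Leaf nodes (terminals): 2373
Internal nodes = n - 1 = 2373 - 1 = 2372
Total = leaves + internal = 2373 + 2372 = 4745

4745


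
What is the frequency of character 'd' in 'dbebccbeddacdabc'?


Scanning 'dbebccbeddacdabc' for 'd':
  Position 0: 'd' -> MATCH (count: 1)
  Position 8: 'd' -> MATCH (count: 2)
  Position 9: 'd' -> MATCH (count: 3)
  Position 12: 'd' -> MATCH (count: 4)
Total occurrences of 'd': 4

4


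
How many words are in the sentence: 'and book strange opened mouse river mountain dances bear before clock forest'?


Counting words by splitting on spaces:
  Word 1: 'and'
  Word 2: 'book'
  Word 3: 'strange'
  Word 4: 'opened'
  Word 5: 'mouse'
  Word 6: 'river'
  Word 7: 'mountain'
  Word 8: 'dances'
  Word 9: 'bear'
  Word 10: 'before'
  Word 11: 'clock'
  Word 12: 'forest'
Total words: 12

12


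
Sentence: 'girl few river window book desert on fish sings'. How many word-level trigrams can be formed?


Word trigrams from [9] words:
  Trigram 1: (girl few river)
  Trigram 2: (few river window)
  Trigram 3: (river window book)
  Trigram 4: (window book desert)
  Trigram 5: (book desert on)
  Trigram 6: (desert on fish)
  Trigram 7: (on fish sings)
Total word trigrams: 9 - 2 = 7

7


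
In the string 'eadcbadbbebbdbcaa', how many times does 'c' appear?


Scanning 'eadcbadbbebbdbcaa' for 'c':
  Position 3: 'c' -> MATCH (count: 1)
  Position 14: 'c' -> MATCH (count: 2)
Total occurrences of 'c': 2

2


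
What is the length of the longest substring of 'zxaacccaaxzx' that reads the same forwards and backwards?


Scanning 'zxaacccaaxzx' for palindromic substrings.
Substring at positions 0-10: 'zxaacccaaxz'.
Check: reverse('zxaacccaaxz') = 'zxaacccaaxz' -> palindrome confirmed.
Neighbouring characters ('-' / 'x') break symmetry, so it cannot extend further.
No longer palindromic substring exists; longest length = 11

11


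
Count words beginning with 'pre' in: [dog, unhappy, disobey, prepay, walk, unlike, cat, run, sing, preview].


Checking each word for prefix 'pre':
  'dog' -> no (count: 0)
  'unhappy' -> no (count: 0)
  'disobey' -> no (count: 0)
  'prepay' -> YES, starts with 'pre' (count: 1)
  'walk' -> no (count: 1)
  'unlike' -> no (count: 1)
  'cat' -> no (count: 1)
  'run' -> no (count: 1)
  'sing' -> no (count: 1)
  'preview' -> YES, starts with 'pre' (count: 2)
Total with prefix 'pre': 2

2


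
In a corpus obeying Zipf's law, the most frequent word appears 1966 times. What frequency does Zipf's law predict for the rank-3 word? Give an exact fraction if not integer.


Zipf's law: freq(rank) = f1 / rank
f1 = 1966, rank = 3
freq = 1966 / 3
GCD(1966, 3) = 1
Simplified: 1966/3

1966/3


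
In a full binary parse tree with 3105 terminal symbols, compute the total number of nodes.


Leaf nodes (terminals): 3105
Internal nodes = n - 1 = 3105 - 1 = 3104
Total = leaves + internal = 3105 + 3104 = 6209

6209


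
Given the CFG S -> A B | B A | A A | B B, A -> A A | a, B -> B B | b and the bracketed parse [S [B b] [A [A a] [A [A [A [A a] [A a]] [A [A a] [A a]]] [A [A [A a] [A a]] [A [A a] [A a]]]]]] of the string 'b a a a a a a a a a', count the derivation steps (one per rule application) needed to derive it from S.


Every bracketed nonterminal node [X ...] in the tree is produced by exactly one rule application.
Reading the tree off as a leftmost derivation:
  Step 1: S  =>  B A   (applied S -> B A)
  Step 2: B A  =>  b A   (applied B -> b)
  Step 3: b A  =>  b A A   (applied A -> A A)
  Step 4: b A A  =>  b a A   (applied A -> a)
  Step 5: b a A  =>  b a A A   (applied A -> A A)
  Step 6: b a A A  =>  b a A A A   (applied A -> A A)
  Step 7: b a A A A  =>  b a A A A A   (applied A -> A A)
  Step 8: b a A A A A  =>  b a a A A A   (applied A -> a)
  Step 9: b a a A A A  =>  b a a a A A   (applied A -> a)
  Step 10: b a a a A A  =>  b a a a A A A   (applied A -> A A)
  Step 11: b a a a A A A  =>  b a a a a A A   (applied A -> a)
  Step 12: b a a a a A A  =>  b a a a a a A   (applied A -> a)
  Step 13: b a a a a a A  =>  b a a a a a A A   (applied A -> A A)
  Step 14: b a a a a a A A  =>  b a a a a a A A A   (applied A -> A A)
  Step 15: b a a a a a A A A  =>  b a a a a a a A A   (applied A -> a)
  Step 16: b a a a a a a A A  =>  b a a a a a a a A   (applied A -> a)
  Step 17: b a a a a a a a A  =>  b a a a a a a a A A   (applied A -> A A)
  Step 18: b a a a a a a a A A  =>  b a a a a a a a a A   (applied A -> a)
  Step 19: b a a a a a a a a A  =>  b a a a a a a a a a   (applied A -> a)
Final yield: b a a a a a a a a a
Total rewrite steps: 19

19


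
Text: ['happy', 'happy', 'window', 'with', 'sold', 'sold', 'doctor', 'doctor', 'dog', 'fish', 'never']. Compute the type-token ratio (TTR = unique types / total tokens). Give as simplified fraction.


Tokens: 11
Unique types: ('doctor', 'dog', 'fish', 'happy', 'never', 'sold', 'window', 'with') = 8
TTR = 8/11
Already in lowest terms.

8/11
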